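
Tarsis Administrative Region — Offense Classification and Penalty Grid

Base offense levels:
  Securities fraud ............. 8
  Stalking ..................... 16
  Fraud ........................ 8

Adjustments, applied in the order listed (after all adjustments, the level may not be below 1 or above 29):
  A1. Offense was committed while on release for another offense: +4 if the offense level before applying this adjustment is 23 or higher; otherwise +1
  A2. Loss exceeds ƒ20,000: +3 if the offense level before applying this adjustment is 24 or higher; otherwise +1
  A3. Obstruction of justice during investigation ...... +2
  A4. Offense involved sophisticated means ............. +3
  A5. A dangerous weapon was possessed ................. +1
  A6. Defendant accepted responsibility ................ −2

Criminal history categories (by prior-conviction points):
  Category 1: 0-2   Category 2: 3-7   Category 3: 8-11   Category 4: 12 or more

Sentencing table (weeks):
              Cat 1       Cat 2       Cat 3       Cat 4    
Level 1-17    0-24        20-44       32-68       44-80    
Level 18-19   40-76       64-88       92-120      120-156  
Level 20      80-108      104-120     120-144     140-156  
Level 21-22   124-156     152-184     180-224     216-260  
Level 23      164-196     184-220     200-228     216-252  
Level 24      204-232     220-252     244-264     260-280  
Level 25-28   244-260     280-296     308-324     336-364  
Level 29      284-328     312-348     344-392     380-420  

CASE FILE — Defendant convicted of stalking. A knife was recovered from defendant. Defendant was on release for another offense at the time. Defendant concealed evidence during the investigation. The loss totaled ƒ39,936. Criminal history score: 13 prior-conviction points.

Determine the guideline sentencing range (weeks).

216-260 weeks

Base offense level for stalking: 16.
A1 applies (level before this adjustment is 16 < 23, so +1): 16 + 1 = 17.
A2 applies (level before this adjustment is 17 < 24, so +1): 17 + 1 = 18.
A3 applies: 18 + 2 = 20.
A5 applies: 20 + 1 = 21.
A6 does not apply.
Final offense level: 21.
Criminal history: 13 prior points → Category 4 (12+).
Level 21 falls in the 21-22 band.
Grid: Level 21-22 × Category 4 = 216-260 weeks.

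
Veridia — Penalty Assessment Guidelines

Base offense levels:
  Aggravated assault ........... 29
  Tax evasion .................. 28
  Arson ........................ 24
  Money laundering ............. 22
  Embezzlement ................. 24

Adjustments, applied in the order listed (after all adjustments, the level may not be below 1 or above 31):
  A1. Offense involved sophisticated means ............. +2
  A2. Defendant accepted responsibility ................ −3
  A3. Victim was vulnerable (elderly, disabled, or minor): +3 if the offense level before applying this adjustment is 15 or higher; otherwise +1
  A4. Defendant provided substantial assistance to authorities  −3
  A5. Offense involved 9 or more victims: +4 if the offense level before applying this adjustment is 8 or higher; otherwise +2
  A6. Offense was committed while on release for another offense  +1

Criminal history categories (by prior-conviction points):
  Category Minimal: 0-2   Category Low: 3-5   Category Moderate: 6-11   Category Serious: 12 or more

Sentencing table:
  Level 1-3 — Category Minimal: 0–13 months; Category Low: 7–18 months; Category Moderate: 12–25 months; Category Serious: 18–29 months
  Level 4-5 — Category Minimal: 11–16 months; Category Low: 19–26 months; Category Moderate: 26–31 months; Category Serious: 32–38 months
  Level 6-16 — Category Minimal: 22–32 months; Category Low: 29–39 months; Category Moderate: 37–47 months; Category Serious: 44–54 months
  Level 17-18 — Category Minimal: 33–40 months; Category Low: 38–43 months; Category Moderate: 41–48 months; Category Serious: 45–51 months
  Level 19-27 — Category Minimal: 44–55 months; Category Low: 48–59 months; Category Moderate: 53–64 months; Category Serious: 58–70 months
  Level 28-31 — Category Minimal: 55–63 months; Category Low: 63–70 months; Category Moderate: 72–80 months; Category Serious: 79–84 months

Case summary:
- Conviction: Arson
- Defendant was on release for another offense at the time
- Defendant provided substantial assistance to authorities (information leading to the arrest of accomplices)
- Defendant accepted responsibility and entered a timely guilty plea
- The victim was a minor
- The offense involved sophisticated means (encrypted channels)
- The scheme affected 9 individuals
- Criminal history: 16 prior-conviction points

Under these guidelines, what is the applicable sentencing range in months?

79-84 months

Base offense level for arson: 24.
A1 applies: 24 + 2 = 26.
A2 applies: 26 − 3 = 23.
A3 applies (level before this adjustment is 23 ≥ 15, so +3): 23 + 3 = 26.
A4 applies: 26 − 3 = 23.
A5 applies (level before this adjustment is 23 ≥ 8, so +4): 23 + 4 = 27.
A6 applies: 27 + 1 = 28.
Final offense level: 28.
Criminal history: 16 prior points → Category Serious (12+).
Level 28 falls in the 28-31 band.
Grid: Level 28-31 × Category Serious = 79-84 months.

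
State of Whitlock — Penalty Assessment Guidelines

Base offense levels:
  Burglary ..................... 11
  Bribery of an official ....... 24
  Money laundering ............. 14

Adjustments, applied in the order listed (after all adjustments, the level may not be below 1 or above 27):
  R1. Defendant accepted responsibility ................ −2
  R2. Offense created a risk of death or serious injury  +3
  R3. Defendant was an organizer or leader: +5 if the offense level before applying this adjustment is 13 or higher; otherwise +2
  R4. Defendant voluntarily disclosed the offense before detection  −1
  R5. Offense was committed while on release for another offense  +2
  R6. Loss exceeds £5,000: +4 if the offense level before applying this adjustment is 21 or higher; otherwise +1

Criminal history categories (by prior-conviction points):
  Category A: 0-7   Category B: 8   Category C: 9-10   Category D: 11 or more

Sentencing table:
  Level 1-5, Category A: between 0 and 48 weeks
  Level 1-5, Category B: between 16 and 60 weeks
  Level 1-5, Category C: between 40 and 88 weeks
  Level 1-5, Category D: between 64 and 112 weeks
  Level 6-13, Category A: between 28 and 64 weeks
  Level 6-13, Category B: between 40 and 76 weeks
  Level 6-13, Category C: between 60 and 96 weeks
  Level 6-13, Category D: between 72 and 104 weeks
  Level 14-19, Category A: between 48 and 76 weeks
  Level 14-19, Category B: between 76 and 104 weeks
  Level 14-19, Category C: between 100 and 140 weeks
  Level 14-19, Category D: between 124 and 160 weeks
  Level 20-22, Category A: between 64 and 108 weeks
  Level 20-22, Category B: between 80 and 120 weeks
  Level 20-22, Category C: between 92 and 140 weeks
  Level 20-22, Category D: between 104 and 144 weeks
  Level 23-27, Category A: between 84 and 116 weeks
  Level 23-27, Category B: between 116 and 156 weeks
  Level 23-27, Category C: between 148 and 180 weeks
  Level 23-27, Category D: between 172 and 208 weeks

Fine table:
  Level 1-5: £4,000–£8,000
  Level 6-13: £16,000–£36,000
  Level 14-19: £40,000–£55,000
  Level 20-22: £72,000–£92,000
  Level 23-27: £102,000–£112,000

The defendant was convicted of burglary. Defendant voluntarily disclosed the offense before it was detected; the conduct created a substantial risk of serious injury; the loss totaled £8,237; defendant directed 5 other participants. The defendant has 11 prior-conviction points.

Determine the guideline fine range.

£40,000–£55,000

Base offense level for burglary: 11.
R1 does not apply.
R2 applies: 11 + 3 = 14.
R3 applies (level before this adjustment is 14 ≥ 13, so +5): 14 + 5 = 19.
R4 applies: 19 − 1 = 18.
R6 applies (level before this adjustment is 18 < 21, so +1): 18 + 1 = 19.
Final offense level: 19.
Level 19 falls in the 14-19 band.
Fine table: Level 14-19 → £40,000–£55,000.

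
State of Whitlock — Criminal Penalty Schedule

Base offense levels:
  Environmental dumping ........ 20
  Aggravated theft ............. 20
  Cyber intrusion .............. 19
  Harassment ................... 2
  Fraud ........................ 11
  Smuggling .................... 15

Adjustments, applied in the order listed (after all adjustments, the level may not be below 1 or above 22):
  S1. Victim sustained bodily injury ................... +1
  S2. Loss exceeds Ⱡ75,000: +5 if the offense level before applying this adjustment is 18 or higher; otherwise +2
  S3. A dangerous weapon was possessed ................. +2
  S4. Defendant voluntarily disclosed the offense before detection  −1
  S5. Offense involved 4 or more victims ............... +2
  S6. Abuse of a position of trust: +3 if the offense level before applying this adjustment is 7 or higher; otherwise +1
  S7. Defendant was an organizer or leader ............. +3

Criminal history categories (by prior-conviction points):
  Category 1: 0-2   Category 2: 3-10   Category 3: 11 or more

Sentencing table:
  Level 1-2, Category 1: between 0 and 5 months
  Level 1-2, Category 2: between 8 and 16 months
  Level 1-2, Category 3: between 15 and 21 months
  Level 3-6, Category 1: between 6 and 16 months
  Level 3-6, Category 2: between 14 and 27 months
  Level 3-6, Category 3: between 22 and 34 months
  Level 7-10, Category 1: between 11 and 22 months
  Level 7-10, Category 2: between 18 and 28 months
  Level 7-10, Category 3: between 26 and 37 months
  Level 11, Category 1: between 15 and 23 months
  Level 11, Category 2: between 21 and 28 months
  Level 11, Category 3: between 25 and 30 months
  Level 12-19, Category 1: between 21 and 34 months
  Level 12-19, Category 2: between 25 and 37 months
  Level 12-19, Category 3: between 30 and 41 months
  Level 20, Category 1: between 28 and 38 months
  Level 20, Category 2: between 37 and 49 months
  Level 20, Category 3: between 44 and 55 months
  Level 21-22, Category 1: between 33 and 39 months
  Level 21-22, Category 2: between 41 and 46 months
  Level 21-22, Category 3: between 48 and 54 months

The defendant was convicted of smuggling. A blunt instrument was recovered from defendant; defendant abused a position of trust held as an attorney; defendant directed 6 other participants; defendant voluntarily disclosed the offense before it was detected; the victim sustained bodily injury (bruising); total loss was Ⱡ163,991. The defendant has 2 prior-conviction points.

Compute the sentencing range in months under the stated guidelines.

Base offense level for smuggling: 15.
S1 applies: 15 + 1 = 16.
S2 applies (level before this adjustment is 16 < 18, so +2): 16 + 2 = 18.
S3 applies: 18 + 2 = 20.
S4 applies: 20 − 1 = 19.
S5 does not apply.
S6 applies (level before this adjustment is 19 ≥ 7, so +3): 19 + 3 = 22.
S7 applies: 22 + 3 = 25.
Level 25 exceeds the maximum of 22; capped at 22.
Final offense level: 22.
Criminal history: 2 prior points → Category 1 (0-2).
Level 22 falls in the 21-22 band.
Grid: Level 21-22 × Category 1 = 33-39 months.

33-39 months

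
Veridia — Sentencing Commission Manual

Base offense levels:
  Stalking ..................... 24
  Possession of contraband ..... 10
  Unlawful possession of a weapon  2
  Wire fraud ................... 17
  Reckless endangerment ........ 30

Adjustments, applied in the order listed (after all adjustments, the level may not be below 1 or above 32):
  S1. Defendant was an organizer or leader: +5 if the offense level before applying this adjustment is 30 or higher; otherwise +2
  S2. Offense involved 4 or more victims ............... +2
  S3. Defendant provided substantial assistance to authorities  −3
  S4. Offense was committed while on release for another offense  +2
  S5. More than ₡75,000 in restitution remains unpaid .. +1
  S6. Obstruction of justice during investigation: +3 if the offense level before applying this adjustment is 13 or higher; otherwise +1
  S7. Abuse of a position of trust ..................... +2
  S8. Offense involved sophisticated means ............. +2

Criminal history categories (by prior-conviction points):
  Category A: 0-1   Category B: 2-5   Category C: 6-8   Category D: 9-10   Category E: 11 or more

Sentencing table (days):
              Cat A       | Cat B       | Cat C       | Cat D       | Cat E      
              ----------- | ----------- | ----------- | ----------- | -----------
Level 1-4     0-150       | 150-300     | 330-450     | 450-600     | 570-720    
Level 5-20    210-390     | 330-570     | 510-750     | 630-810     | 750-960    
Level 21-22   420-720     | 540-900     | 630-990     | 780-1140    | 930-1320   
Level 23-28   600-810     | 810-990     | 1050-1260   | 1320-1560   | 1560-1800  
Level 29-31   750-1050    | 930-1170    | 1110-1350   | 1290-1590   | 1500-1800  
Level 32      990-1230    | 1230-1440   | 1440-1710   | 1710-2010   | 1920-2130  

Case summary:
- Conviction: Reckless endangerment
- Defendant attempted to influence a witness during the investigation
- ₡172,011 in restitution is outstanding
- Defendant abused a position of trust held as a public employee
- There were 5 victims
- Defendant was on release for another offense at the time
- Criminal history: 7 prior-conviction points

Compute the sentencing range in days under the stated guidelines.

1440-1710 days

Base offense level for reckless endangerment: 30.
S2 applies: 30 + 2 = 32.
S4 applies: 32 + 2 = 34.
S5 applies: 34 + 1 = 35.
S6 applies (level before this adjustment is 35 ≥ 13, so +3): 35 + 3 = 38.
S7 applies: 38 + 2 = 40.
S8 does not apply.
Level 40 exceeds the maximum of 32; capped at 32.
Final offense level: 32.
Criminal history: 7 prior points → Category C (6-8).
Level 32 falls in the 32 band.
Grid: Level 32 × Category C = 1440-1710 days.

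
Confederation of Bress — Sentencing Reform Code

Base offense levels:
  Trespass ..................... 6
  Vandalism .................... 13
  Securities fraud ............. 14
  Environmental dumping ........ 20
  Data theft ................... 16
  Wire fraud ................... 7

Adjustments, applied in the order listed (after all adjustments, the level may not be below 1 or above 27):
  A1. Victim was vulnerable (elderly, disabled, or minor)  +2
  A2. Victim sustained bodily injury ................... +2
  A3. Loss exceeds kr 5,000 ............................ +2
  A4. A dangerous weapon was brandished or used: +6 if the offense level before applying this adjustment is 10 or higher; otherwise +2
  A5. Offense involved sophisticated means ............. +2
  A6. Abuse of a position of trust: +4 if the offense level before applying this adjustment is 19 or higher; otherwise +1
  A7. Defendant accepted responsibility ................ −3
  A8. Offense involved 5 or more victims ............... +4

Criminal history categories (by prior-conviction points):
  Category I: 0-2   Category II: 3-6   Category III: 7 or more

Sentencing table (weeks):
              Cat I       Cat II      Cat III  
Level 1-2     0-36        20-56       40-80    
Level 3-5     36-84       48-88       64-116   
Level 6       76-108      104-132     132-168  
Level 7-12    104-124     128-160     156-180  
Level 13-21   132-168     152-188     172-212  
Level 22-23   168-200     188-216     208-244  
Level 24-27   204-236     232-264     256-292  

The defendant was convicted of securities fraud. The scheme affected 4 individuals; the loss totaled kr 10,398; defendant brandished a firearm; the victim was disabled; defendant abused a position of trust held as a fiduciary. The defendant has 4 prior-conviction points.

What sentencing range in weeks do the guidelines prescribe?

232-264 weeks

Base offense level for securities fraud: 14.
A1 applies: 14 + 2 = 16.
A3 applies: 16 + 2 = 18.
A4 applies (level before this adjustment is 18 ≥ 10, so +6): 18 + 6 = 24.
A6 applies (level before this adjustment is 24 ≥ 19, so +4): 24 + 4 = 28.
A8 does not apply.
Level 28 exceeds the maximum of 27; capped at 27.
Final offense level: 27.
Criminal history: 4 prior points → Category II (3-6).
Level 27 falls in the 24-27 band.
Grid: Level 24-27 × Category II = 232-264 weeks.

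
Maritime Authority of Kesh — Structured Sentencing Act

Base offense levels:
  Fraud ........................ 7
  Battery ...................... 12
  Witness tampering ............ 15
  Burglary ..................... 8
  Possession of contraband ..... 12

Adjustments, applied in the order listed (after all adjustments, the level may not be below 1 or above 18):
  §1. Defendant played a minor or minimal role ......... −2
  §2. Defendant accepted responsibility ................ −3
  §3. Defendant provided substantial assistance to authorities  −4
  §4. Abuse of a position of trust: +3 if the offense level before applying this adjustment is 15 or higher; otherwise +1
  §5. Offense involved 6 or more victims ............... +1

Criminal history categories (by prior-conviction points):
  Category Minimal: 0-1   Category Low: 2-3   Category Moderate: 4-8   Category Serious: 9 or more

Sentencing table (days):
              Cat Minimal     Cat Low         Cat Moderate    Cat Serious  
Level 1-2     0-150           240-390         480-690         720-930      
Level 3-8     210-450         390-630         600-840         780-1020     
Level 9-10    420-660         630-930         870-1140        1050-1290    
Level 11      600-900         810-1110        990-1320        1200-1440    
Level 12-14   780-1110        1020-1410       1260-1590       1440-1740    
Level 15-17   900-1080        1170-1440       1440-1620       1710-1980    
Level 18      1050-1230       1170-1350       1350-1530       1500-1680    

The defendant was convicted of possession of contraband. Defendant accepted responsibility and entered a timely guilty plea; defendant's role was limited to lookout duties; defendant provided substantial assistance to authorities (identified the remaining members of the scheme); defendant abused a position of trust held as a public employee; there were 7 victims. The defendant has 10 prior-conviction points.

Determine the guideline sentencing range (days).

Base offense level for possession of contraband: 12.
§1 applies: 12 − 2 = 10.
§2 applies: 10 − 3 = 7.
§3 applies: 7 − 4 = 3.
§4 applies (level before this adjustment is 3 < 15, so +1): 3 + 1 = 4.
§5 applies: 4 + 1 = 5.
Final offense level: 5.
Criminal history: 10 prior points → Category Serious (9+).
Level 5 falls in the 3-8 band.
Grid: Level 3-8 × Category Serious = 780-1020 days.

780-1020 days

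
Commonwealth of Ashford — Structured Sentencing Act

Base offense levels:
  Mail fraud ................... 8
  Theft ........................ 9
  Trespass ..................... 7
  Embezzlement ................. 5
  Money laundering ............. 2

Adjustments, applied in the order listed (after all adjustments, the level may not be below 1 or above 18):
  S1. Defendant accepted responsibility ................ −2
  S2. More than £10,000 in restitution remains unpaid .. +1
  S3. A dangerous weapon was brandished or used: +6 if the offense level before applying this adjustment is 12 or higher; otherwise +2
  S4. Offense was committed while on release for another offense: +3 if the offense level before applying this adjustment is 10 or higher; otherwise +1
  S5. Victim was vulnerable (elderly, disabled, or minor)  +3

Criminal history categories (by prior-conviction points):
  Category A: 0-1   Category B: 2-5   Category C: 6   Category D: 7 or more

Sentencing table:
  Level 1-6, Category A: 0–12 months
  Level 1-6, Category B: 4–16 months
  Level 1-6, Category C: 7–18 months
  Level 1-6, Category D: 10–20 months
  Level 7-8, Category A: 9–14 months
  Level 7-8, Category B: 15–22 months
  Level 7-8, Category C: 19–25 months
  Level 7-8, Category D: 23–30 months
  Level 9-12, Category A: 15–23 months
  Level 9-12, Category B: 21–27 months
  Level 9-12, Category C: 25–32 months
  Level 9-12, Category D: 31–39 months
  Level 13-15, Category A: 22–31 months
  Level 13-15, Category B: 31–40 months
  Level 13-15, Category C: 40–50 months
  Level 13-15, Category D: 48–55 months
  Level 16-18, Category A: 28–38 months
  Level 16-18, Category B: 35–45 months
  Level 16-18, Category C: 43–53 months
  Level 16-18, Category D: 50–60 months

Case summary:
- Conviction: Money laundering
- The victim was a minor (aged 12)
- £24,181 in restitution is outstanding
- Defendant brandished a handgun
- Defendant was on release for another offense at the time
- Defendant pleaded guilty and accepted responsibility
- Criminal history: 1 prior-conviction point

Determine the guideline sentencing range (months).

Base offense level for money laundering: 2.
S1 applies: 2 − 2 = 0.
S2 applies: 0 + 1 = 1.
S3 applies (level before this adjustment is 1 < 12, so +2): 1 + 2 = 3.
S4 applies (level before this adjustment is 3 < 10, so +1): 3 + 1 = 4.
S5 applies: 4 + 3 = 7.
Final offense level: 7.
Criminal history: 1 prior point → Category A (0-1).
Level 7 falls in the 7-8 band.
Grid: Level 7-8 × Category A = 9-14 months.

9-14 months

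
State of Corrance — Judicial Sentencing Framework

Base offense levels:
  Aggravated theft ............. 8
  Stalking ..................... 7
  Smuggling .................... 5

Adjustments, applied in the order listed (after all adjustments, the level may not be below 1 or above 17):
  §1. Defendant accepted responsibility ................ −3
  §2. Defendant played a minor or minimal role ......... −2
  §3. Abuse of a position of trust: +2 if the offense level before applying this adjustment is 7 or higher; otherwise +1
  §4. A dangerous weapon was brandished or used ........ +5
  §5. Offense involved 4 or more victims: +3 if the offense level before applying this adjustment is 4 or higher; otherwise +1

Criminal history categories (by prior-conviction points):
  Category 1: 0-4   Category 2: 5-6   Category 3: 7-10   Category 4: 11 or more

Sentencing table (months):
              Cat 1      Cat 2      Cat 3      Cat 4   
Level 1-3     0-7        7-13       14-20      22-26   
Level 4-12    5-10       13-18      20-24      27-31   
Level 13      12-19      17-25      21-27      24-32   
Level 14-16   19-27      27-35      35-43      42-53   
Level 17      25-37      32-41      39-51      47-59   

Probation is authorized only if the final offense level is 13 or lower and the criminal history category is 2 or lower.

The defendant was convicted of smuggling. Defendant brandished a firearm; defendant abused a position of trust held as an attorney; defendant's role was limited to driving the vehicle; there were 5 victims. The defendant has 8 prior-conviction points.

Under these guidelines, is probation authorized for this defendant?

Base offense level for smuggling: 5.
§2 applies: 5 − 2 = 3.
§3 applies (level before this adjustment is 3 < 7, so +1): 3 + 1 = 4.
§4 applies: 4 + 5 = 9.
§5 applies (level before this adjustment is 9 ≥ 4, so +3): 9 + 3 = 12.
Final offense level: 12.
Criminal history: 8 prior points → Category 3 (7-10).
Level 12 falls in the 4-12 band.
Grid: Level 4-12 × Category 3 = 20-24 months.
Probation check: level 12 ≤ 13 and category 3 > 2 → not eligible.

No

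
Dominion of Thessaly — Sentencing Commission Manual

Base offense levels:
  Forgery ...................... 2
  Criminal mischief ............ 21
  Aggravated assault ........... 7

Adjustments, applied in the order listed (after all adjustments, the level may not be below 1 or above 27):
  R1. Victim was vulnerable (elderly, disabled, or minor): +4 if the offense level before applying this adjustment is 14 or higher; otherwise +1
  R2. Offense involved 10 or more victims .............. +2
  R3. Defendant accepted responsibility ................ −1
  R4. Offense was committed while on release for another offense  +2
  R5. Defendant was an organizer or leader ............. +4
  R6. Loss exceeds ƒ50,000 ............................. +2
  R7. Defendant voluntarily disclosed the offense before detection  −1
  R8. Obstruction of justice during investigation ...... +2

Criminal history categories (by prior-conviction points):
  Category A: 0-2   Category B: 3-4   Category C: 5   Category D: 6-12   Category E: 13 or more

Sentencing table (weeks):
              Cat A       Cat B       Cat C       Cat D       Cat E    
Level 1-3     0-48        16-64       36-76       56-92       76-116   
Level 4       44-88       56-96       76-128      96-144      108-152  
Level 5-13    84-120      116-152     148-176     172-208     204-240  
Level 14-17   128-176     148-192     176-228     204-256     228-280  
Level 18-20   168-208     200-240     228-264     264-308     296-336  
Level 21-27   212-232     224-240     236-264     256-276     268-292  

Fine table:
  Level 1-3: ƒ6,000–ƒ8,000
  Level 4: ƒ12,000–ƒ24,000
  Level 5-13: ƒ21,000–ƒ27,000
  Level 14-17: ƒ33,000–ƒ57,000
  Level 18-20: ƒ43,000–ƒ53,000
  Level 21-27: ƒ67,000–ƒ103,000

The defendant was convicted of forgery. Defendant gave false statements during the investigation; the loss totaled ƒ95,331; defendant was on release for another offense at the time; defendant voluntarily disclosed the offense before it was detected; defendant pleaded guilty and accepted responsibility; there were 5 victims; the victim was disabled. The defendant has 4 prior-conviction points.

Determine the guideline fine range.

Base offense level for forgery: 2.
R1 applies (level before this adjustment is 2 < 14, so +1): 2 + 1 = 3.
R3 applies: 3 − 1 = 2.
R4 applies: 2 + 2 = 4.
R5 does not apply.
R6 applies: 4 + 2 = 6.
R7 applies: 6 − 1 = 5.
R8 applies: 5 + 2 = 7.
Final offense level: 7.
Level 7 falls in the 5-13 band.
Fine table: Level 5-13 → ƒ21,000–ƒ27,000.

ƒ21,000–ƒ27,000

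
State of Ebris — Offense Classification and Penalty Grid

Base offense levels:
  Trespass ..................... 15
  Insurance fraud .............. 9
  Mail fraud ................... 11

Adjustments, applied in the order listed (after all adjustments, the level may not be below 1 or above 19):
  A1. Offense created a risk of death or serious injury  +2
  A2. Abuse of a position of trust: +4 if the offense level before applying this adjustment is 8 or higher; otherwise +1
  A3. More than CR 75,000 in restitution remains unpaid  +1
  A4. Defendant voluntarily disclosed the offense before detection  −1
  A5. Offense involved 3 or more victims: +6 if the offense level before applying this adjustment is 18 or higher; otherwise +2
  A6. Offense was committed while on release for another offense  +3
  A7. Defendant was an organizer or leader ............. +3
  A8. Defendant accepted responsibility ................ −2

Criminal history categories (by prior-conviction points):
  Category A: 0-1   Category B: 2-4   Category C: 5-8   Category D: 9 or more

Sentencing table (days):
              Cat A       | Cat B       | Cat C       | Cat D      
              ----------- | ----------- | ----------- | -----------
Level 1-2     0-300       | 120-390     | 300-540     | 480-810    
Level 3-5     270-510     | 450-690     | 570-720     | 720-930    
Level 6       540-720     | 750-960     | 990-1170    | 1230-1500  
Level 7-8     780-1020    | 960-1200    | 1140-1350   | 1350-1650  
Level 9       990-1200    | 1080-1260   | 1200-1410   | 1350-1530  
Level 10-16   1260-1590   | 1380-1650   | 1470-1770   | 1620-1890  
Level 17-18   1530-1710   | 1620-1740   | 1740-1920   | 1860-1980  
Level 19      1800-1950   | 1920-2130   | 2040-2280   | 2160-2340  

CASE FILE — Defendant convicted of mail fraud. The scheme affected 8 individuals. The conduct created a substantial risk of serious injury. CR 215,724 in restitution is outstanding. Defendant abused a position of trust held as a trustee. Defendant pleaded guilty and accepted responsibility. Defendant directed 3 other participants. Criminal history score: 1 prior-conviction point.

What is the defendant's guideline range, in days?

Base offense level for mail fraud: 11.
A1 applies: 11 + 2 = 13.
A2 applies (level before this adjustment is 13 ≥ 8, so +4): 13 + 4 = 17.
A3 applies: 17 + 1 = 18.
A5 applies (level before this adjustment is 18 ≥ 18, so +6): 18 + 6 = 24.
A6 does not apply.
A7 applies: 24 + 3 = 27.
A8 applies: 27 − 2 = 25.
Level 25 exceeds the maximum of 19; capped at 19.
Final offense level: 19.
Criminal history: 1 prior point → Category A (0-1).
Level 19 falls in the 19 band.
Grid: Level 19 × Category A = 1800-1950 days.

1800-1950 days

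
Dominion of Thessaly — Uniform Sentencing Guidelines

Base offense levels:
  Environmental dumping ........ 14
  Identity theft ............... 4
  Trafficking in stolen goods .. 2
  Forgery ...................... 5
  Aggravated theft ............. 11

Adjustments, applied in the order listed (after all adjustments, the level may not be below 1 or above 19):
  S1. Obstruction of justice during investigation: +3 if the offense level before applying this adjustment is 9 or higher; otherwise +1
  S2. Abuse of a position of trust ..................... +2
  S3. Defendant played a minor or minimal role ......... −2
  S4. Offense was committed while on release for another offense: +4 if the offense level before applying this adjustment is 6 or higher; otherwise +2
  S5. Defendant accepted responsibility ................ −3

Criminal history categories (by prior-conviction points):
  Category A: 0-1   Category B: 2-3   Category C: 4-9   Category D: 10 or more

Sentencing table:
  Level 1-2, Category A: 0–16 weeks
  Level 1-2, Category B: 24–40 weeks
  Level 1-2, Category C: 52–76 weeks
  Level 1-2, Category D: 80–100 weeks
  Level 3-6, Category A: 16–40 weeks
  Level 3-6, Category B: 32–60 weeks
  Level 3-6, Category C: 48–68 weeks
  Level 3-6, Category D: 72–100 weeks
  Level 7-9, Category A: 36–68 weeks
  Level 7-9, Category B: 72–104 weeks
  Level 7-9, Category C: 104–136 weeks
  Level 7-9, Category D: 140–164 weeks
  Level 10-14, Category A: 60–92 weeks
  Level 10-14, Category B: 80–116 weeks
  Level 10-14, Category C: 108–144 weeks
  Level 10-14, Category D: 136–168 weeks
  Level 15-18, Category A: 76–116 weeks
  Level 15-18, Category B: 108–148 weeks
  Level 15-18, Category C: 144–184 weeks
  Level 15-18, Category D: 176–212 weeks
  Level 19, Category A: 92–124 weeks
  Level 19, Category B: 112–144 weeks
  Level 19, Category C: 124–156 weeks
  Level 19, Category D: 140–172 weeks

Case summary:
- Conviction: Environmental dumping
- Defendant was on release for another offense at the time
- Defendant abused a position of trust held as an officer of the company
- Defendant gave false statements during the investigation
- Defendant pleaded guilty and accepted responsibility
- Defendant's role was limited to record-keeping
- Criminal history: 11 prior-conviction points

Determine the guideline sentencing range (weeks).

Base offense level for environmental dumping: 14.
S1 applies (level before this adjustment is 14 ≥ 9, so +3): 14 + 3 = 17.
S2 applies: 17 + 2 = 19.
S3 applies: 19 − 2 = 17.
S4 applies (level before this adjustment is 17 ≥ 6, so +4): 17 + 4 = 21.
S5 applies: 21 − 3 = 18.
Final offense level: 18.
Criminal history: 11 prior points → Category D (10+).
Level 18 falls in the 15-18 band.
Grid: Level 15-18 × Category D = 176-212 weeks.

176-212 weeks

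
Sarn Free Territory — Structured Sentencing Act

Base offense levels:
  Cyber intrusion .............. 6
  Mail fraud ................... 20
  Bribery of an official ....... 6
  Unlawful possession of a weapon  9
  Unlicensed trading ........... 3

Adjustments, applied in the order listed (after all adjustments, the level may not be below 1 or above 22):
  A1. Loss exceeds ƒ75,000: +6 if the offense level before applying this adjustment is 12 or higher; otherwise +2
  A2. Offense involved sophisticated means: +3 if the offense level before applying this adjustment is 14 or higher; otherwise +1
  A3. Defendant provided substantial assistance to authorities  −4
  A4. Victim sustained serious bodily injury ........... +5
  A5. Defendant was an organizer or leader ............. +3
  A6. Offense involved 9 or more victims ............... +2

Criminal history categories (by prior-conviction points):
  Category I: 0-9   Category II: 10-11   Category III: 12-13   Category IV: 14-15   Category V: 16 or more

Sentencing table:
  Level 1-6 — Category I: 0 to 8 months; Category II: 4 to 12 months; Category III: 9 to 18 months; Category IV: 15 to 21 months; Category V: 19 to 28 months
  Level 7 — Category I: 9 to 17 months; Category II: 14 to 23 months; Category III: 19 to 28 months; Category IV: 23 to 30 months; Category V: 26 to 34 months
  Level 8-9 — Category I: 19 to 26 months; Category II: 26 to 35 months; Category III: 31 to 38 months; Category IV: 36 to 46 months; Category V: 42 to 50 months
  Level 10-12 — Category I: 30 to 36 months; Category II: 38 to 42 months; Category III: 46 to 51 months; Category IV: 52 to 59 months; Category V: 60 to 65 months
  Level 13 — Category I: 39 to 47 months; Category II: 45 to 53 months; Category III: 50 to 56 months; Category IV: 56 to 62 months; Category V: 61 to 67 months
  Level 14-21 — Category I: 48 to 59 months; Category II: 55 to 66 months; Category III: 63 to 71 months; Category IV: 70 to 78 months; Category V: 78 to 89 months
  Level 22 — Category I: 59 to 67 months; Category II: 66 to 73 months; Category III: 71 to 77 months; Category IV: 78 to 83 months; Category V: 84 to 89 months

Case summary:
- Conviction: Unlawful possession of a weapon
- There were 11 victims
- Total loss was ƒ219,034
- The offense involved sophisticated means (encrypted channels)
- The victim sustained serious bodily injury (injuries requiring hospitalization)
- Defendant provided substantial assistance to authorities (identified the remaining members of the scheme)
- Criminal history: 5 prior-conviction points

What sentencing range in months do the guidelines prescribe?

Base offense level for unlawful possession of a weapon: 9.
A1 applies (level before this adjustment is 9 < 12, so +2): 9 + 2 = 11.
A2 applies (level before this adjustment is 11 < 14, so +1): 11 + 1 = 12.
A3 applies: 12 − 4 = 8.
A4 applies: 8 + 5 = 13.
A5 does not apply.
A6 applies: 13 + 2 = 15.
Final offense level: 15.
Criminal history: 5 prior points → Category I (0-9).
Level 15 falls in the 14-21 band.
Grid: Level 14-21 × Category I = 48-59 months.

48-59 months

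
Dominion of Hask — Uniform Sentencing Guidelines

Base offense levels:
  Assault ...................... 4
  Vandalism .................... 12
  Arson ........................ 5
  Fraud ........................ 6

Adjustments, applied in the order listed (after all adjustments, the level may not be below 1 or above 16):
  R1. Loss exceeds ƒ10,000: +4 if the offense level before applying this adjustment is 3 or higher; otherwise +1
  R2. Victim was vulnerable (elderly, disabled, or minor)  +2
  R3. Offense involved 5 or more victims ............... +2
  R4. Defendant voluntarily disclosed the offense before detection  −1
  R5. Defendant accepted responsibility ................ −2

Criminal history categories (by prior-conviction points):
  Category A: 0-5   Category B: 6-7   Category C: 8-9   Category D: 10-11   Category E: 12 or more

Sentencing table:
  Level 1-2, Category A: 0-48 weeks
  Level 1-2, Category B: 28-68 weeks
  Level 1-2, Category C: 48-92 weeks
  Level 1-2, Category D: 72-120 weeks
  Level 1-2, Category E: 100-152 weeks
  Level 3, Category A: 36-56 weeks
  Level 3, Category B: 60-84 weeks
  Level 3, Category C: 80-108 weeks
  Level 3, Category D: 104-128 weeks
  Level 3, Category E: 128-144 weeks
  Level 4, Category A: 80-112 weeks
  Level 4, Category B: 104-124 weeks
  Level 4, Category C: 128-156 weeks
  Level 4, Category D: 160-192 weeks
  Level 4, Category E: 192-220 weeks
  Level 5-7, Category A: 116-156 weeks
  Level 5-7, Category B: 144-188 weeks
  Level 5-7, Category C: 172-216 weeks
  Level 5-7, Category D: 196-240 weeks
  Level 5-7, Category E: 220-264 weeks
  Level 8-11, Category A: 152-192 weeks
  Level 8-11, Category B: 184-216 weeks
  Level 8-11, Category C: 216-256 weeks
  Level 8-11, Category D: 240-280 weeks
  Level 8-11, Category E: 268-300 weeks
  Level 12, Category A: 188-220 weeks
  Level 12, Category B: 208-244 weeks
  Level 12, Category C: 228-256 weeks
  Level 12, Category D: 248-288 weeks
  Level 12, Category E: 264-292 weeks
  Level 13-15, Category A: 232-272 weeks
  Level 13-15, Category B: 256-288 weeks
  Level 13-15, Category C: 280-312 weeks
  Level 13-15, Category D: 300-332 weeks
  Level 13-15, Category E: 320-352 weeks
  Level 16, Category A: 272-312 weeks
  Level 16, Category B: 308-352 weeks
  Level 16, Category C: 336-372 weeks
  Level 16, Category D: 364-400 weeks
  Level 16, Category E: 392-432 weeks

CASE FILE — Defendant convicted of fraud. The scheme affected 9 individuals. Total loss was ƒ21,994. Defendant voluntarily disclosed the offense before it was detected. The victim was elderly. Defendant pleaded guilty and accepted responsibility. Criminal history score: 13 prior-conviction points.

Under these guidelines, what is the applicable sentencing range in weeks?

Base offense level for fraud: 6.
R1 applies (level before this adjustment is 6 ≥ 3, so +4): 6 + 4 = 10.
R2 applies: 10 + 2 = 12.
R3 applies: 12 + 2 = 14.
R4 applies: 14 − 1 = 13.
R5 applies: 13 − 2 = 11.
Final offense level: 11.
Criminal history: 13 prior points → Category E (12+).
Level 11 falls in the 8-11 band.
Grid: Level 8-11 × Category E = 268-300 weeks.

268-300 weeks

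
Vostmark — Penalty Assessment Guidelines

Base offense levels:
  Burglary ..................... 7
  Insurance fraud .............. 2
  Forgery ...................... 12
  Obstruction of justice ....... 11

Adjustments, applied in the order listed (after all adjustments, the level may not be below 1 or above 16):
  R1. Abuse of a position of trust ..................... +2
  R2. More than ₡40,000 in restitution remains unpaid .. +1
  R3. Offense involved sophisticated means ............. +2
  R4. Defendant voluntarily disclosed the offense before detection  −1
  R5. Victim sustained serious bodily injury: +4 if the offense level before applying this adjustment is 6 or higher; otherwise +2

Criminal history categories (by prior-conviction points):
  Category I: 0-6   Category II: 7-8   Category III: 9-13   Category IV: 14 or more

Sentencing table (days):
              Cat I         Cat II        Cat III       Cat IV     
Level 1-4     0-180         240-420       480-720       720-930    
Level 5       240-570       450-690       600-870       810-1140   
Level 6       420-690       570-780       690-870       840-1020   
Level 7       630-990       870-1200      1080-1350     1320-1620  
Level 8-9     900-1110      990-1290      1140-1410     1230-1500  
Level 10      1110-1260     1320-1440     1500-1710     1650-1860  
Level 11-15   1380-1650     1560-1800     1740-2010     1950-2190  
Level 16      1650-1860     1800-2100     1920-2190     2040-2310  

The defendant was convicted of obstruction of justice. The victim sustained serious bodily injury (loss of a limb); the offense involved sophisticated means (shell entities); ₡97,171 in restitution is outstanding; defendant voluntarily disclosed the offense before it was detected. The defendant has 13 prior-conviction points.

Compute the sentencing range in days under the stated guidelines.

1920-2190 days

Base offense level for obstruction of justice: 11.
R1 does not apply.
R2 applies: 11 + 1 = 12.
R3 applies: 12 + 2 = 14.
R4 applies: 14 − 1 = 13.
R5 applies (level before this adjustment is 13 ≥ 6, so +4): 13 + 4 = 17.
Level 17 exceeds the maximum of 16; capped at 16.
Final offense level: 16.
Criminal history: 13 prior points → Category III (9-13).
Level 16 falls in the 16 band.
Grid: Level 16 × Category III = 1920-2190 days.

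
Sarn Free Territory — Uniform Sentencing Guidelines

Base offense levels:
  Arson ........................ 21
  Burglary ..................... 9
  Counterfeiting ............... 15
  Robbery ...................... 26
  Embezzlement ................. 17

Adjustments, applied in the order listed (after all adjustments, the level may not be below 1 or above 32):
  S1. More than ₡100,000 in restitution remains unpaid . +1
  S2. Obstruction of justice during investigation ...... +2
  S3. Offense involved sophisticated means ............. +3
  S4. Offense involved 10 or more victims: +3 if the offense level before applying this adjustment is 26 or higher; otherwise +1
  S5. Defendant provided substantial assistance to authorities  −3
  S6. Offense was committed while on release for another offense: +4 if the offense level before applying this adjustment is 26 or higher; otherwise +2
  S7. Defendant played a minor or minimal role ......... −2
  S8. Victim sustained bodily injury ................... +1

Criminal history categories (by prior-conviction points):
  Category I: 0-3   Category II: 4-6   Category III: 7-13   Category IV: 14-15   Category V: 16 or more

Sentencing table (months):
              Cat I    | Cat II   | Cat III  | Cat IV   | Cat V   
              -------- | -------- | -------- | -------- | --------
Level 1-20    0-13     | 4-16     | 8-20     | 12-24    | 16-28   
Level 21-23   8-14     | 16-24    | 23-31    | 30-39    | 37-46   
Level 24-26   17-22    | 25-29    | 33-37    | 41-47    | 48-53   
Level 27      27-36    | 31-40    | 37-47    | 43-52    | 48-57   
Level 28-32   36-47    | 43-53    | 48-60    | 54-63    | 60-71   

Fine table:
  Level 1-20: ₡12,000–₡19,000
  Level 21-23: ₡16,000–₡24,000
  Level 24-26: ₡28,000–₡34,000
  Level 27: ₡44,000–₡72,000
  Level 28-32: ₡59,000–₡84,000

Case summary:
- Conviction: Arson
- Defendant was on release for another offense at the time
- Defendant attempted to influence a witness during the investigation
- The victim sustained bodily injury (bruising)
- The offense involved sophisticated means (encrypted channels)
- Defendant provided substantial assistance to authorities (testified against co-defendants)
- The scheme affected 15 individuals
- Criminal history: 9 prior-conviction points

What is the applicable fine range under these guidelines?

Base offense level for arson: 21.
S1 does not apply.
S2 applies: 21 + 2 = 23.
S3 applies: 23 + 3 = 26.
S4 applies (level before this adjustment is 26 ≥ 26, so +3): 26 + 3 = 29.
S5 applies: 29 − 3 = 26.
S6 applies (level before this adjustment is 26 ≥ 26, so +4): 26 + 4 = 30.
S7 does not apply.
S8 applies: 30 + 1 = 31.
Final offense level: 31.
Level 31 falls in the 28-32 band.
Fine table: Level 28-32 → ₡59,000–₡84,000.

₡59,000–₡84,000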